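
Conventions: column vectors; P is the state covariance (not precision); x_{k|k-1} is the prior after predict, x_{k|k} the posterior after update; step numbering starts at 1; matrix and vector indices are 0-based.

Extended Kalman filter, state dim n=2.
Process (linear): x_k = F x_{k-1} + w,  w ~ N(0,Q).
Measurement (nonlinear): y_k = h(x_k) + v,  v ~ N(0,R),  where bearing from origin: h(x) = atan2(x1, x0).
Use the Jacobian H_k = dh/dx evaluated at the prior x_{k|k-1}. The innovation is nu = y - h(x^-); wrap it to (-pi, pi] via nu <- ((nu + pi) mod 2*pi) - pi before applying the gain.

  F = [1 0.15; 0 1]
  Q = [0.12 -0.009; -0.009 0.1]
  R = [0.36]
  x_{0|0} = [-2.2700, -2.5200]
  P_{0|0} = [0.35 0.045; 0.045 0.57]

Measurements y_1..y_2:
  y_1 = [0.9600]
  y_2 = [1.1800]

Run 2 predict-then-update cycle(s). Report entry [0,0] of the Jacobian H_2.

step 1: x^-=[-2.6480, -2.5200]  P^-=[0.4963 0.1215; 0.1215 0.6700]  H_jac=[0.1886 -0.1982]  S=[0.3949]  K=[0.1761; -0.2782]  nu=[-2.9422]  x^+=[-3.1660, -1.7014]  P^+=[0.4841 0.1408; 0.1408 0.6394]
step 2: x^-=[-3.4212, -1.7014]  P^-=[0.6607 0.2278; 0.2278 0.7394]  H_jac=[0.1165 -0.2343]  S=[0.3971]  K=[0.0595; -0.3695]  nu=[-2.4231]  x^+=[-3.5654, -0.8062]  P^+=[0.6593 0.2365; 0.2365 0.6852]

H_jac[0,0] = 0.1165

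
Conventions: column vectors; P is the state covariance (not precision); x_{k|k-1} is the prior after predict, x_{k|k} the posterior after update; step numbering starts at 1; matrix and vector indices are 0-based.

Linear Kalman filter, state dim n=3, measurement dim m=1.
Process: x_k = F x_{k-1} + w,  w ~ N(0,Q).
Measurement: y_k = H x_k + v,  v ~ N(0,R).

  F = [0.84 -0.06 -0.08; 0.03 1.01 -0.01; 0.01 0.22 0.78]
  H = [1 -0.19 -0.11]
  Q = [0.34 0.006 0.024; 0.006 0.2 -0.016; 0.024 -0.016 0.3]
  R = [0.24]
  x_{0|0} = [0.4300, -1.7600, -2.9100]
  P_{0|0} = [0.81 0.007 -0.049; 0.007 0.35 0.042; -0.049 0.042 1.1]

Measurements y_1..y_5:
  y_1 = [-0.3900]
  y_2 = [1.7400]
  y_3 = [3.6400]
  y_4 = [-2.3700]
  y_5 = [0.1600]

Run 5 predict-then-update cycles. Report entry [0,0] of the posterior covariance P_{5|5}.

P_post[0,0] = 0.1968

step 1: x^-=[0.6996, -1.7356, -2.6527]  P^-=[0.9261 0.0092 -0.0759; 0.0092 0.5575 0.0854; -0.0759 0.0854 0.9999]  S=[1.2151]  K=[0.7676; -0.0874; -0.1664]  nu=[-1.7112]  x^+=[-0.6139, -1.5861, -2.3680]  P^+=[0.2102 0.0906 0.0792; 0.0906 0.5482 0.0677; 0.0792 0.0677 0.9663]
step 2: x^-=[-0.2310, -1.5967, -2.2021]  P^-=[0.4773 0.0493 0.0224; 0.0493 0.7636 0.1549; 0.0224 0.1549 0.9393]  S=[0.7391]  K=[0.6298; -0.1527; -0.1493]  nu=[1.4254]  x^+=[0.6667, -1.8143, -2.4150]  P^+=[0.1841 0.1204 0.0919; 0.1204 0.7464 0.1381; 0.0919 0.1381 0.9229]
step 3: x^-=[0.8621, -1.7883, -2.2762]  P^-=[0.4554 0.0560 0.0315; 0.0560 0.9661 0.2553; 0.0315 0.2553 0.9470]  S=[0.7242]  K=[0.6093; -0.2150; -0.1673]  nu=[2.1877]  x^+=[2.1952, -2.2586, -2.6421]  P^+=[0.1865 0.1508 0.1054; 0.1508 0.9326 0.2293; 0.1054 0.2293 0.9267]
step 4: x^-=[2.1908, -2.1889, -2.5358]  P^-=[0.4537 0.0631 0.0374; 0.0631 1.1561 0.3692; 0.0374 0.3692 0.9900]  S=[0.7307]  K=[0.5989; -0.2699; -0.1939]  nu=[-5.2557]  x^+=[-0.9569, -0.7706, -1.5169]  P^+=[0.1916 0.1812 0.1222; 0.1812 1.1029 0.3309; 0.1222 0.3309 0.9625]
step 5: x^-=[-0.6362, -0.7919, -1.3623]  P^-=[0.4538 0.0703 0.0430; 0.0703 1.3295 0.4875; 0.0430 0.4875 1.0553]  S=[0.7388]  K=[0.5898; -0.3194; -0.2242]  nu=[0.4959]  x^+=[-0.3437, -0.9503, -1.4735]  P^+=[0.1968 0.2094 0.1407; 0.2094 1.2542 0.4346; 0.1407 0.4346 1.0181]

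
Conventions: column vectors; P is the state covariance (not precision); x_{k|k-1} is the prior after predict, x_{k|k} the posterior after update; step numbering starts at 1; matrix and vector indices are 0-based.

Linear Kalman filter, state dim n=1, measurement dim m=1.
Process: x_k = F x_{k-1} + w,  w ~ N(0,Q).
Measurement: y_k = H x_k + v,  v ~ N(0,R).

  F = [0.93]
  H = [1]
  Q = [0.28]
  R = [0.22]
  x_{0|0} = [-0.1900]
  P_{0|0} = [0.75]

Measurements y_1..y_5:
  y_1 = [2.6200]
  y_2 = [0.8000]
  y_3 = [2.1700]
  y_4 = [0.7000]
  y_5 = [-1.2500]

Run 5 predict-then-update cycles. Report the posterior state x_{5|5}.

x_post = [-0.4666]

step 1: x^-=[-0.1767]  P^-=[0.9287]  S=[1.1487]  K=[0.8085]  nu=[2.7967]  x^+=[2.0844]  P^+=[0.1779]
step 2: x^-=[1.9385]  P^-=[0.4338]  S=[0.6538]  K=[0.6635]  nu=[-1.1385]  x^+=[1.1831]  P^+=[0.1460]
step 3: x^-=[1.1002]  P^-=[0.4063]  S=[0.6263]  K=[0.6487]  nu=[1.0698]  x^+=[1.7942]  P^+=[0.1427]
step 4: x^-=[1.6686]  P^-=[0.4034]  S=[0.6234]  K=[0.6471]  nu=[-0.9686]  x^+=[1.0418]  P^+=[0.1424]
step 5: x^-=[0.9689]  P^-=[0.4031]  S=[0.6231]  K=[0.6469]  nu=[-2.2189]  x^+=[-0.4666]  P^+=[0.1423]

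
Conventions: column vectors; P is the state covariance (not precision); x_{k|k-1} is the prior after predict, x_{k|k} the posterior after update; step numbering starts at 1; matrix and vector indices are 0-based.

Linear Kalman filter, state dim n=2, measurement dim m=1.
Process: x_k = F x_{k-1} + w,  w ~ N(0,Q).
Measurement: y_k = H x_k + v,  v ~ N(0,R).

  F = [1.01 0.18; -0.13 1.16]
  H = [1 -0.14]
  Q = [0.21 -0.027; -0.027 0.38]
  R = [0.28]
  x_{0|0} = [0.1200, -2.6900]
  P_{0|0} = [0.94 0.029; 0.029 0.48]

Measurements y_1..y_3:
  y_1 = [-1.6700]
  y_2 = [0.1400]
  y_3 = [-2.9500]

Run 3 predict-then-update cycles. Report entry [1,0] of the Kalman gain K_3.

K[1,0] = 0.3101

step 1: x^-=[-0.3630, -3.1360]  P^-=[1.1950 -0.0169; -0.0169 1.0330]  S=[1.5000]  K=[0.7983; -0.1077]  nu=[-1.7460]  x^+=[-1.7568, -2.9480]  P^+=[0.2392 0.1120; 0.1120 1.0156]
step 2: x^-=[-2.3050, -3.1913]  P^-=[0.5276 0.2823; 0.2823 1.7169]  S=[0.7623]  K=[0.6404; 0.0550]  nu=[1.9982]  x^+=[-1.0254, -3.0813]  P^+=[0.2151 0.2554; 0.2554 1.7146]
step 3: x^-=[-1.5903, -3.4411]  P^-=[0.5778 0.5961; 0.5961 2.6137]  S=[0.7422]  K=[0.6661; 0.3101]  nu=[-1.8415]  x^+=[-2.8169, -4.0121]  P^+=[0.2485 0.4428; 0.4428 2.5424]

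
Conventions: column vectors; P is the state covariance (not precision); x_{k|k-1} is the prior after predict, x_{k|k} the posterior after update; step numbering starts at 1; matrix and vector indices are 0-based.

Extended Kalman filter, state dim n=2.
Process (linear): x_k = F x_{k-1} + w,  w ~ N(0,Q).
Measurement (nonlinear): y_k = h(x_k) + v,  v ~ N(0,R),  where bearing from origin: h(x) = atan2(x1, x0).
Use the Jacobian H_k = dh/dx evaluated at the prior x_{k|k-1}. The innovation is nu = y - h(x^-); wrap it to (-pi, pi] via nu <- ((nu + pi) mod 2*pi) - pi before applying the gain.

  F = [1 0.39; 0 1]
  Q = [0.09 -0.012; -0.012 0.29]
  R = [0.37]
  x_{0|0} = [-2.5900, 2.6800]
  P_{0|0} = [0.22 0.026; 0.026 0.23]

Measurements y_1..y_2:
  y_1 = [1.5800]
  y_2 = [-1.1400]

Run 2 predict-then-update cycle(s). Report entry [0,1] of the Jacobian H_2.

step 1: x^-=[-1.5448, 2.6800]  P^-=[0.3653 0.1037; 0.1037 0.5200]  H_jac=[-0.2801 -0.1614]  S=[0.4216]  K=[-0.2824; -0.2680]  nu=[-0.5137]  x^+=[-1.3997, 2.8177]  P^+=[0.3316 0.0718; 0.0718 0.4897]
step 2: x^-=[-0.3009, 2.8177]  P^-=[0.5521 0.2508; 0.2508 0.7797]  H_jac=[-0.3509 -0.0375]  S=[0.4457]  K=[-0.4558; -0.2630]  nu=[-2.8172]  x^+=[0.9832, 3.5586]  P^+=[0.4595 0.1974; 0.1974 0.7489]

H_jac[0,1] = -0.0375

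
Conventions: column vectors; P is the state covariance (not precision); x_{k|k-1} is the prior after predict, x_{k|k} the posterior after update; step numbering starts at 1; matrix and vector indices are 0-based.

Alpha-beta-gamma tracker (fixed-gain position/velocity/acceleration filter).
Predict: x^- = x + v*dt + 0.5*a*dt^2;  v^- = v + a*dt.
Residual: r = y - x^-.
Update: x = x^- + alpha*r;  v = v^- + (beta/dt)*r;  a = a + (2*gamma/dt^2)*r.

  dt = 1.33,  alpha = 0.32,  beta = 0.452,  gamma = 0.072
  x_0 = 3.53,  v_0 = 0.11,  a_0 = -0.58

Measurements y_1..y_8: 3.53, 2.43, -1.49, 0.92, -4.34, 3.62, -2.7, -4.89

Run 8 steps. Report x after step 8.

step 1: x_pred=3.1633  r=0.3667  x^+=3.2807  v^+=-0.5368  a^+=-0.5501
step 2: x_pred=2.0802  r=0.3498  x^+=2.1921  v^+=-1.1496  a^+=-0.5217
step 3: x_pred=0.2018  r=-1.6918  x^+=-0.3396  v^+=-2.4184  a^+=-0.6594
step 4: x_pred=-4.1392  r=5.0592  x^+=-2.5203  v^+=-1.5760  a^+=-0.2475
step 5: x_pred=-4.8352  r=0.4952  x^+=-4.6768  v^+=-1.7369  a^+=-0.2072
step 6: x_pred=-7.1701  r=10.7901  x^+=-3.7173  v^+=1.6545  a^+=0.6712
step 7: x_pred=-0.9232  r=-1.7768  x^+=-1.4917  v^+=1.9433  a^+=0.5265
step 8: x_pred=1.5585  r=-6.4485  x^+=-0.5050  v^+=0.4520  a^+=0.0016

x_post = -0.5050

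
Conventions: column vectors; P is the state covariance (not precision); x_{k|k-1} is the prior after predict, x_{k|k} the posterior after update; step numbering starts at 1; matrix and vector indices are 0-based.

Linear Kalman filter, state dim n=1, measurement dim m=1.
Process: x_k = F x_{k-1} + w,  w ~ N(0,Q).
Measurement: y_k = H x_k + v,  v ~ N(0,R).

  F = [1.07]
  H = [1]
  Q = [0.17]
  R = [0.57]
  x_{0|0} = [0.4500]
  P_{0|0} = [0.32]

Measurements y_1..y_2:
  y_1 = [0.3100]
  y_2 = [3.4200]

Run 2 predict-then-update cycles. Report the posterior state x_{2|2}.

x_post = [1.8046]

step 1: x^-=[0.4815]  P^-=[0.5364]  S=[1.1064]  K=[0.4848]  nu=[-0.1715]  x^+=[0.3984]  P^+=[0.2763]
step 2: x^-=[0.4262]  P^-=[0.4864]  S=[1.0564]  K=[0.4604]  nu=[2.9938]  x^+=[1.8046]  P^+=[0.2624]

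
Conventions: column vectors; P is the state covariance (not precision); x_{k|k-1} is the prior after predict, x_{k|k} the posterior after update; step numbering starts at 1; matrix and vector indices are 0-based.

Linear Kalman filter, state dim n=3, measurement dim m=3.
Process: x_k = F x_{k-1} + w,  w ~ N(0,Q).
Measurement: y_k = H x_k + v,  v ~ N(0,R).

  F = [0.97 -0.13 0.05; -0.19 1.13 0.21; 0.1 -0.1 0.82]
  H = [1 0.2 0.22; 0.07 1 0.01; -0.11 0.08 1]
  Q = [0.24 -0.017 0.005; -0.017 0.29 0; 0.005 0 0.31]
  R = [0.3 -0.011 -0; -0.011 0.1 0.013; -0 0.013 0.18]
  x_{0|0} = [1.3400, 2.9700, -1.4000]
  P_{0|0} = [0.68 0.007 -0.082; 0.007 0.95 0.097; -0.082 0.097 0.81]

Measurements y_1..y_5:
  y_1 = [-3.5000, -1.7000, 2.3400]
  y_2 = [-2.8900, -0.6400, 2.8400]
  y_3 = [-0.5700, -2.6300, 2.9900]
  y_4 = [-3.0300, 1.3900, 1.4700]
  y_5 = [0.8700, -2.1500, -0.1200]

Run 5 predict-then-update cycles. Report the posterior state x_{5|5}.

x_post = [-0.2926, -1.3329, 0.4019]

step 1: x^-=[0.8437, 2.8075, -1.3110]  P^-=[0.8869 -0.2786 0.0393; -0.2786 1.6129 0.1190; 0.0393 0.1190 0.8414]  S=[1.2085 0.1204 0.1614; 0.1204 1.6808 0.2945; 0.1614 0.2945 1.0578]  K=[0.7297 -0.1556 -0.1442; -0.0373 0.9506 0.0045; 0.1050 -0.0710 0.8041]  nu=[-4.6168, -4.5534, 3.5192]  x^+=[-2.3242, -1.3332, 1.3571]  P^+=[0.2288 -0.0415 0.0005; -0.0415 0.0984 0.0007; 0.0005 0.0007 0.1438]
step 2: x^-=[-2.0133, -0.7800, 1.0137]  P^-=[0.4678 -0.1185 0.0393; -0.1185 0.4484 0.0044; 0.0393 0.0044 0.4108]  S=[0.7759 -0.0058 0.0785; -0.0058 0.5343 0.0689; 0.0785 0.0689 0.5935]  K=[0.5924 -0.1406 -0.0986; -0.0295 0.8237 -0.0018; 0.0989 -0.0655 0.6800]  nu=[-0.9437, 0.2708, 1.6672]  x^+=[-2.7748, -0.5322, 2.0363]  P^+=[0.1855 -0.0349 0.0036; -0.0349 0.0851 -0.0003; 0.0036 -0.0003 0.1220]
step 3: x^-=[-2.5205, 0.3535, 1.4455]  P^-=[0.4254 -0.1008 0.0359; -0.1008 0.4253 0.0025; 0.0359 0.0025 0.3961]  S=[0.7373 0.0040 0.0768; 0.0040 0.5134 0.0632; 0.0768 0.0632 0.5782]  K=[0.5709 -0.1304 -0.0945; -0.0246 0.8153 -0.0035; 0.0978 -0.0661 0.6727]  nu=[1.5618, -2.8215, 1.2389]  x^+=[-1.3780, -1.9897, 2.6181]  P^+=[0.1785 -0.0331 0.0036; -0.0331 0.0841 -0.0004; 0.0036 -0.0004 0.1207]
step 4: x^-=[-0.9471, -1.4367, 2.2080]  P^-=[0.4184 -0.0974 0.0349; -0.0974 0.4229 0.0027; 0.0349 0.0027 0.3951]  S=[0.7311 0.0065 0.0767; 0.0065 0.5114 0.0628; 0.0767 0.0628 0.5773]  K=[0.5672 -0.1281 -0.0941; -0.0235 0.8143 -0.0037; 0.0975 -0.0661 0.6723]  nu=[-2.2813, 2.8710, -0.7273]  x^+=[-2.5402, 0.9575, 1.3071]  P^+=[0.1773 -0.0327 0.0035; -0.0327 0.0839 -0.0004; 0.0035 -0.0004 0.1206]
step 5: x^-=[-2.5231, 1.8391, 0.7220]  P^-=[0.4172 -0.0967 0.0347; -0.0967 0.4225 0.0028; 0.0347 0.0028 0.3950]  S=[0.7300 0.0070 0.0766; 0.0070 0.5111 0.0628; 0.0766 0.0628 0.5772]  K=[0.5665 -0.1276 -0.0941; -0.0233 0.8141 -0.0037; 0.0974 -0.0660 0.6723]  nu=[2.8665, -3.8197, -1.2667]  x^+=[-0.2926, -1.3329, 0.4019]  P^+=[0.1771 -0.0327 0.0035; -0.0327 0.0839 -0.0004; 0.0035 -0.0004 0.1206]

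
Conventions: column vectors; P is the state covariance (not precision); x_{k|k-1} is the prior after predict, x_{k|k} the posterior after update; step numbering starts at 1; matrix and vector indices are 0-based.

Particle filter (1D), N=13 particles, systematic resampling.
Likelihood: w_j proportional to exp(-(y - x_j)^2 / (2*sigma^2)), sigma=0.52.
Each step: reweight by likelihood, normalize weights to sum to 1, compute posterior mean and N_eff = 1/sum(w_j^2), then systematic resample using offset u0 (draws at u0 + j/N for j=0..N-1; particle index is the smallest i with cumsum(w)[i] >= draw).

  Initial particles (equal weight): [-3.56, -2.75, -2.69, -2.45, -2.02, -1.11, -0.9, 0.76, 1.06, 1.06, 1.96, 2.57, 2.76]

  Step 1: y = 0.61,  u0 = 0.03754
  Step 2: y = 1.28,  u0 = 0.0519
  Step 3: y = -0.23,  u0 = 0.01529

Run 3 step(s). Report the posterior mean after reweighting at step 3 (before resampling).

step 1: w=[0.0000, 0.0000, 0.0000, 0.0000, 0.0000, 0.0018, 0.0062, 0.4015, 0.2879, 0.2879, 0.0144, 0.0003, 0.0001]  mean=0.9372  Neff=3.0563  idx=[7, 7, 7, 7, 7, 8, 8, 8, 8, 9, 9, 9, 9]
step 2: w=[0.0586, 0.0586, 0.0586, 0.0586, 0.0586, 0.0884, 0.0884, 0.0884, 0.0884, 0.0884, 0.0884, 0.0884, 0.0884]  mean=0.9721  Neff=12.5555  idx=[0, 2, 3, 4, 5, 6, 7, 8, 9, 10, 10, 11, 12]
step 3: w=[0.1529, 0.1529, 0.1529, 0.1529, 0.0432, 0.0432, 0.0432, 0.0432, 0.0432, 0.0432, 0.0432, 0.0432, 0.0432]  mean=0.8765  Neff=9.0690  idx=[0, 0, 1, 1, 2, 2, 3, 3, 4, 6, 8, 9, 11]

post_mean = 0.8765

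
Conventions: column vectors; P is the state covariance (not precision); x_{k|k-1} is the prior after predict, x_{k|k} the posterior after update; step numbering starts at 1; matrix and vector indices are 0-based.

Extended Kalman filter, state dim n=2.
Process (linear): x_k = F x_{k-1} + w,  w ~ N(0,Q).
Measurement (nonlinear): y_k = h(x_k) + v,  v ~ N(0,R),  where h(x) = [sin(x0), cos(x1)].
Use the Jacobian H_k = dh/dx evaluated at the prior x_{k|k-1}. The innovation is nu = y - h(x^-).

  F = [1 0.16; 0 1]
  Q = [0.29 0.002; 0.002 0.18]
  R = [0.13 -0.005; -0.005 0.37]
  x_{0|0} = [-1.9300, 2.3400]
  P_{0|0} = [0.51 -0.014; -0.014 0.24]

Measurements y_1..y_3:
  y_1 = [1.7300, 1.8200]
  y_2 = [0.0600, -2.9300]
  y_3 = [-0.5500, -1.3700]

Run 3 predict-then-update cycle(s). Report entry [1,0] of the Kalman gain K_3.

K[1,0] = 0.0717

step 1: x^-=[-1.5556, 2.3400]  P^-=[0.8017 0.0264; 0.0264 0.4200]  H_jac=[0.0152 0.0000; 0.0000 -0.7185]  S=[0.1302 -0.0053; -0.0053 0.5868]  K=[0.0923 -0.0315; -0.0178 -0.5144]  nu=[2.7299, 2.5156]  x^+=[-1.3829, 0.9974]  P^+=[0.7999 0.0169; 0.0169 0.2648]
step 2: x^-=[-1.2233, 0.9974]  P^-=[1.1021 0.0612; 0.0612 0.4448]  H_jac=[0.3406 0.0000; 0.0000 -0.8400]  S=[0.2578 -0.0225; -0.0225 0.6839]  K=[1.4534 -0.0274; 0.0333 -0.5453]  nu=[1.0002, -3.4725]  x^+=[0.3254, 2.9241]  P^+=[0.5552 0.0207; 0.0207 0.2404]
step 3: x^-=[0.7933, 2.9241]  P^-=[0.8580 0.0612; 0.0612 0.4204]  H_jac=[0.7015 0.0000; 0.0000 -0.2158]  S=[0.5522 -0.0143; -0.0143 0.3896]  K=[1.0901 0.0060; 0.0717 -0.2302]  nu=[-1.2627, -0.3936]  x^+=[-0.5855, 2.9241]  P^+=[0.2020 0.0149; 0.0149 0.3964]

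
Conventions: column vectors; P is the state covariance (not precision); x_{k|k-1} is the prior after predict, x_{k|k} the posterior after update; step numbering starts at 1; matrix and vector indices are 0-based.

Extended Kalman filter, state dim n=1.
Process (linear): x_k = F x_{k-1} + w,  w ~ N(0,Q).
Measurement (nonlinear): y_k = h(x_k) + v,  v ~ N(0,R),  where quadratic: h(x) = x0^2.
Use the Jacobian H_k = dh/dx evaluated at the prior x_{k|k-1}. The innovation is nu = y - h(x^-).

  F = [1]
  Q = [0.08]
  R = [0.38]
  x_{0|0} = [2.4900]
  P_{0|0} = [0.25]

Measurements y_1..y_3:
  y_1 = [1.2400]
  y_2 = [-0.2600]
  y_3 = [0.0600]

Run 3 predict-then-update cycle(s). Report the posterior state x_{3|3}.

x_post = [0.7197]

step 1: x^-=[2.4900]  P^-=[0.3300]  H_jac=[4.9800]  S=[8.5641]  K=[0.1919]  nu=[-4.9601]  x^+=[1.5382]  P^+=[0.0146]
step 2: x^-=[1.5382]  P^-=[0.0946]  H_jac=[3.0764]  S=[1.2757]  K=[0.2282]  nu=[-2.6260]  x^+=[0.9388]  P^+=[0.0282]
step 3: x^-=[0.9388]  P^-=[0.1082]  H_jac=[1.8777]  S=[0.7615]  K=[0.2668]  nu=[-0.8214]  x^+=[0.7197]  P^+=[0.0540]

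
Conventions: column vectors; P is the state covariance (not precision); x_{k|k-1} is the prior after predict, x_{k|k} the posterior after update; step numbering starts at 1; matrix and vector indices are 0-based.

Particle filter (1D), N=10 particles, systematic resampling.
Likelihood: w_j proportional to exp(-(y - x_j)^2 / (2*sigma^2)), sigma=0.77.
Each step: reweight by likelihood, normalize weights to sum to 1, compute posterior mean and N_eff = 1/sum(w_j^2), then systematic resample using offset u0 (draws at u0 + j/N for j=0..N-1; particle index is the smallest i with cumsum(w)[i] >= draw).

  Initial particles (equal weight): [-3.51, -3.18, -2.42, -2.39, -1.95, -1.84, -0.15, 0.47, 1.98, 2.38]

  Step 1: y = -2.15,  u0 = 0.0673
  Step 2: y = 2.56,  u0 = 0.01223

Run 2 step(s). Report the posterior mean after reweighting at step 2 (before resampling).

post_mean = -1.8908

step 1: w=[0.0474, 0.0921, 0.2119, 0.2146, 0.2178, 0.2078, 0.0077, 0.0007, 0.0000, 0.0000]  mean=-2.2928  Neff=5.1983  idx=[1, 2, 2, 3, 3, 4, 4, 4, 5, 5]
step 2: w=[0.0000, 0.0030, 0.0030, 0.0039, 0.0039, 0.1303, 0.1303, 0.1303, 0.2977, 0.2977]  mean=-1.8908  Neff=4.3824  idx=[4, 5, 6, 7, 8, 8, 8, 9, 9, 9]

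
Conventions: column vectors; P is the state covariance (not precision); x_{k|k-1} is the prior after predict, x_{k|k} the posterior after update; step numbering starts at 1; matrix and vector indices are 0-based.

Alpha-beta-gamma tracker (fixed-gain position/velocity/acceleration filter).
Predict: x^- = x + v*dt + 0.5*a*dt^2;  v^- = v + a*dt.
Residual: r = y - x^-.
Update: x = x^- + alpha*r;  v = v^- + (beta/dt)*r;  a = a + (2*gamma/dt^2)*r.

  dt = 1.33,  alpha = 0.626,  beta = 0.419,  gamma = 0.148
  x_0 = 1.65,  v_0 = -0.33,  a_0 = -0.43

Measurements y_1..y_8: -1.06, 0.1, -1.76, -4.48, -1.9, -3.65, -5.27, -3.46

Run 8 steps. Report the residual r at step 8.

resid = 0.0224

step 1: x_pred=0.8308  r=-1.8908  x^+=-0.3528  v^+=-1.4976  a^+=-0.7464
step 2: x_pred=-3.0048  r=3.1048  x^+=-1.0612  v^+=-1.5122  a^+=-0.2269
step 3: x_pred=-3.2730  r=1.5130  x^+=-2.3259  v^+=-1.3372  a^+=0.0263
step 4: x_pred=-4.0811  r=-0.3989  x^+=-4.3308  v^+=-1.4279  a^+=-0.0404
step 5: x_pred=-6.2657  r=4.3657  x^+=-3.5328  v^+=-0.1063  a^+=0.6901
step 6: x_pred=-3.0638  r=-0.5862  x^+=-3.4308  v^+=0.6268  a^+=0.5920
step 7: x_pred=-2.0735  r=-3.1965  x^+=-4.0745  v^+=0.4072  a^+=0.0571
step 8: x_pred=-3.4824  r=0.0224  x^+=-3.4684  v^+=0.4902  a^+=0.0609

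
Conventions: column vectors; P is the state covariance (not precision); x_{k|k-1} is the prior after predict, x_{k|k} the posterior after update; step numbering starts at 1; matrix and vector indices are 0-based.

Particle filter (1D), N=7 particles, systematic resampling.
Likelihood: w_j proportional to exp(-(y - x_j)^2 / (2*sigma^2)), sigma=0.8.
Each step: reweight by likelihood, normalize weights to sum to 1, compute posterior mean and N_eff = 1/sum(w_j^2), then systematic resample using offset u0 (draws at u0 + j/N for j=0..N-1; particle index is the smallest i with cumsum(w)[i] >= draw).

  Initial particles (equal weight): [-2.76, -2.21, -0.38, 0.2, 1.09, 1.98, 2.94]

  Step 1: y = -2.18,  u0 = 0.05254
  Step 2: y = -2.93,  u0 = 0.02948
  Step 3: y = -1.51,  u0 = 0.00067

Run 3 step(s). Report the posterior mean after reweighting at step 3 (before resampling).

step 1: w=[0.4134, 0.5373, 0.0428, 0.0064, 0.0001, 0.0000, 0.0000]  mean=-2.3432  Neff=2.1672  idx=[0, 0, 0, 1, 1, 1, 1]
step 2: w=[0.1746, 0.1746, 0.1746, 0.1191, 0.1191, 0.1191, 0.1191]  mean=-2.4980  Neff=6.7507  idx=[0, 0, 1, 2, 3, 4, 6]
step 3: w=[0.0915, 0.0915, 0.0915, 0.0915, 0.2114, 0.2114, 0.2114]  mean=-2.4112  Neff=5.9695  idx=[0, 1, 3, 4, 4, 5, 6]

post_mean = -2.4112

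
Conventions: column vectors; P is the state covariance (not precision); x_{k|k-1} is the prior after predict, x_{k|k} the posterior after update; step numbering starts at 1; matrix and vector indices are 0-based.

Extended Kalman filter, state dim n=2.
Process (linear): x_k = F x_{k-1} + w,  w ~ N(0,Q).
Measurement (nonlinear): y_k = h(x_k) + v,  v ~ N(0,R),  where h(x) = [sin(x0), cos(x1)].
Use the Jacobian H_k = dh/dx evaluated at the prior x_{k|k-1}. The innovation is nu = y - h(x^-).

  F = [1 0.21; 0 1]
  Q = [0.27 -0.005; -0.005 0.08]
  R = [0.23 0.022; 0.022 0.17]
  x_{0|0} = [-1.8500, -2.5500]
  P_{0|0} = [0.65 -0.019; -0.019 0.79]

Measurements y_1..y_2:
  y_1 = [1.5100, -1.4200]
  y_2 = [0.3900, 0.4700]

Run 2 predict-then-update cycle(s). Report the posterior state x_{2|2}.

step 1: x^-=[-2.3855, -2.5500]  P^-=[0.9469 0.1419; 0.1419 0.8700]  H_jac=[-0.7275 0.0000; 0.0000 0.5577]  S=[0.7312 -0.0356; -0.0356 0.4406]  K=[-0.9371 0.1040; -0.0880 1.0941]  nu=[2.1961, -0.5899]  x^+=[-4.5048, -3.3887]  P^+=[0.2931 -0.0053; -0.0053 0.3301]
step 2: x^-=[-5.2164, -3.3887]  P^-=[0.5754 0.0590; 0.0590 0.4101]  H_jac=[0.4829 0.0000; 0.0000 -0.2446]  S=[0.3642 0.0150; 0.0150 0.1945]  K=[0.7685 -0.1336; 0.0999 -0.5232]  nu=[-0.4857, 1.4396]  x^+=[-5.7819, -4.1904]  P^+=[0.3599 0.0237; 0.0237 0.3547]

x_post = [-5.7819, -4.1904]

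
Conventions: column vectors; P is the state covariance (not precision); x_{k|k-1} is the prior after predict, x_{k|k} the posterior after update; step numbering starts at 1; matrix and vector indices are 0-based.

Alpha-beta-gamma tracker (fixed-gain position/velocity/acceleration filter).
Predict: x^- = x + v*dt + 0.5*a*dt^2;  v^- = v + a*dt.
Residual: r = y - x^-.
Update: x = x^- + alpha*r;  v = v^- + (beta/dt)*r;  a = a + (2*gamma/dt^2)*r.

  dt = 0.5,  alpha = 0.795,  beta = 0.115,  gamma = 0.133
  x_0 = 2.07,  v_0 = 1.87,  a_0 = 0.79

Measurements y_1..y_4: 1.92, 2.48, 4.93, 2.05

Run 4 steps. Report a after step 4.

a_post = -2.9159

step 1: x_pred=3.1037  r=-1.1837  x^+=2.1627  v^+=1.9927  a^+=-0.4695
step 2: x_pred=3.1003  r=-0.6203  x^+=2.6072  v^+=1.6153  a^+=-1.1296
step 3: x_pred=3.2736  r=1.6564  x^+=4.5904  v^+=1.4315  a^+=0.6328
step 4: x_pred=5.3853  r=-3.3353  x^+=2.7337  v^+=0.9808  a^+=-2.9159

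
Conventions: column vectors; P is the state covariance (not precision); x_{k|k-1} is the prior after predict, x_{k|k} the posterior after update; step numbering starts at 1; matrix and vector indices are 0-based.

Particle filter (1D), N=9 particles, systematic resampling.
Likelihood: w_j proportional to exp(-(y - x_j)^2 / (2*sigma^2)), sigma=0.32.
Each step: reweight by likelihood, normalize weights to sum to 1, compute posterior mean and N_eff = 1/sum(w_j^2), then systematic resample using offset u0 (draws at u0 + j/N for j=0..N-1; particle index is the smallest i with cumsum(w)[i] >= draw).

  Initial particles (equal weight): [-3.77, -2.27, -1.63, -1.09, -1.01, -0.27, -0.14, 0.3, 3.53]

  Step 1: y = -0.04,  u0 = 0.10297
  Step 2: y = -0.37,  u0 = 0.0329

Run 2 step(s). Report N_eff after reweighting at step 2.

N_eff = 6.6737

step 1: w=[0.0000, 0.0000, 0.0000, 0.0020, 0.0044, 0.3346, 0.4126, 0.2464, 0.0000]  mean=-0.0808  Neff=2.9158  idx=[5, 5, 5, 6, 6, 6, 7, 7, 7]
step 2: w=[0.1729, 0.1729, 0.1729, 0.1402, 0.1402, 0.1402, 0.0203, 0.0203, 0.0203]  mean=-0.1807  Neff=6.6737  idx=[0, 0, 1, 2, 2, 3, 4, 5, 5]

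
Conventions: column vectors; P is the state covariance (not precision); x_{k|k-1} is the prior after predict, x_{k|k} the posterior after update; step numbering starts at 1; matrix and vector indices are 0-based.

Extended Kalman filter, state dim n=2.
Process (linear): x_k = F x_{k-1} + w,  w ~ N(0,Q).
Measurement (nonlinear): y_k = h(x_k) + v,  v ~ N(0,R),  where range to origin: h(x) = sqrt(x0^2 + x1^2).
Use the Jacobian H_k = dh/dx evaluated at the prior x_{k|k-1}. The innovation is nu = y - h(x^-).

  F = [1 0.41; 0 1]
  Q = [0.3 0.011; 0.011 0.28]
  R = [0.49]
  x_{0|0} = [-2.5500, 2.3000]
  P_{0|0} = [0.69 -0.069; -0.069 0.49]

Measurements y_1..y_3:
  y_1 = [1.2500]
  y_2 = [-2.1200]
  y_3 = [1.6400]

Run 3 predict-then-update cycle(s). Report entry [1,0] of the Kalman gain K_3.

K[1,0] = -0.2936

step 1: x^-=[-1.6070, 2.3000]  P^-=[1.0158 0.1429; 0.1429 0.7700]  H_jac=[-0.5727 0.8197]  S=[1.2064]  K=[-0.3851; 0.4553]  nu=[-1.5558]  x^+=[-1.0078, 1.5916]  P^+=[0.8368 0.3545; 0.3545 0.5199]
step 2: x^-=[-0.3553, 1.5916]  P^-=[1.5149 0.5786; 0.5786 0.7999]  H_jac=[-0.2179 0.9760]  S=[1.0777]  K=[0.2178; 0.6074]  nu=[-3.7507]  x^+=[-1.1721, -0.6865]  P^+=[1.4638 0.4361; 0.4361 0.4023]
step 3: x^-=[-1.4535, -0.6865]  P^-=[2.1890 0.6120; 0.6120 0.6823]  H_jac=[-0.9042 -0.4271]  S=[2.8768]  K=[-0.7789; -0.2936]  nu=[0.0325]  x^+=[-1.4788, -0.6961]  P^+=[0.4438 -0.0460; -0.0460 0.4342]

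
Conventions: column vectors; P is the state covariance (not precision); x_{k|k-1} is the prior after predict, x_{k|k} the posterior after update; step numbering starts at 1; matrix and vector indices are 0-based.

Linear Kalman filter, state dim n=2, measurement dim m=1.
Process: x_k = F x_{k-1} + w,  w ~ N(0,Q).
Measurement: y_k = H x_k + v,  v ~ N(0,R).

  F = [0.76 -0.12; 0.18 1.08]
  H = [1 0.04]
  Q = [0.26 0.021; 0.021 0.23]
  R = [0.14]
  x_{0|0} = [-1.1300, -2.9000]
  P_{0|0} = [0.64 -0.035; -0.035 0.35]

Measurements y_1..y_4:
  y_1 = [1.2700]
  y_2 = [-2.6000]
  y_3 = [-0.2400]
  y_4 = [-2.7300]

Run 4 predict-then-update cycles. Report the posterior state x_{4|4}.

step 1: x^-=[-0.5108, -3.3354]  P^-=[0.6411 0.0352; 0.0352 0.6454]  S=[0.7849]  K=[0.8185; 0.0778]  nu=[1.9142]  x^+=[1.0560, -3.1866]  P^+=[0.1152 -0.0147; -0.0147 0.6406]
step 2: x^-=[1.1850, -3.2514]  P^-=[0.3384 -0.0580; -0.0580 0.9752]  S=[0.4754]  K=[0.7071; -0.0400]  nu=[-3.6549]  x^+=[-1.3994, -3.1050]  P^+=[0.1008 -0.0446; -0.0446 0.9745]
step 3: x^-=[-0.6909, -3.6053]  P^-=[0.3404 -0.1271; -0.1271 1.3525]  S=[0.4724]  K=[0.7098; -0.1546]  nu=[0.5951]  x^+=[-0.2685, -3.6973]  P^+=[0.1024 -0.0753; -0.0753 1.3412]
step 4: x^-=[0.2396, -4.0414]  P^-=[0.3522 -0.1990; -0.1990 1.7685]  S=[0.4791]  K=[0.7185; -0.2677]  nu=[-2.8080]  x^+=[-1.7779, -3.2897]  P^+=[0.1049 -0.1068; -0.1068 1.7341]

x_post = [-1.7779, -3.2897]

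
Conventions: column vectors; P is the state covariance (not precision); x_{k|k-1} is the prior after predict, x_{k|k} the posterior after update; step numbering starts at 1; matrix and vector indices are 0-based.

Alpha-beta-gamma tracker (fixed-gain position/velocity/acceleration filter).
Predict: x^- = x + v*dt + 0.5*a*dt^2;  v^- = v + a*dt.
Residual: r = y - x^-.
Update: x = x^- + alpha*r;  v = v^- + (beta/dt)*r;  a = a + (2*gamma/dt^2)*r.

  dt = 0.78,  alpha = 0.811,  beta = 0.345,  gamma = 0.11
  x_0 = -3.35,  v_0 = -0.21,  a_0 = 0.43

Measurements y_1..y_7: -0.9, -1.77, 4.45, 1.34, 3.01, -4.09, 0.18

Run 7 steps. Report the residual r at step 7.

resid = 5.3958

step 1: x_pred=-3.3830  r=2.4830  x^+=-1.3693  v^+=1.2236  a^+=1.3279
step 2: x_pred=-0.0109  r=-1.7591  x^+=-1.4375  v^+=1.4813  a^+=0.6918
step 3: x_pred=-0.0717  r=4.5217  x^+=3.5954  v^+=4.0209  a^+=2.3268
step 4: x_pred=7.4395  r=-6.0995  x^+=2.4928  v^+=3.1379  a^+=0.1212
step 5: x_pred=4.9773  r=-1.9673  x^+=3.3818  v^+=2.3623  a^+=-0.5902
step 6: x_pred=5.0449  r=-9.1349  x^+=-2.3635  v^+=-2.1384  a^+=-3.8934
step 7: x_pred=-5.2158  r=5.3958  x^+=-0.8398  v^+=-2.7886  a^+=-1.9422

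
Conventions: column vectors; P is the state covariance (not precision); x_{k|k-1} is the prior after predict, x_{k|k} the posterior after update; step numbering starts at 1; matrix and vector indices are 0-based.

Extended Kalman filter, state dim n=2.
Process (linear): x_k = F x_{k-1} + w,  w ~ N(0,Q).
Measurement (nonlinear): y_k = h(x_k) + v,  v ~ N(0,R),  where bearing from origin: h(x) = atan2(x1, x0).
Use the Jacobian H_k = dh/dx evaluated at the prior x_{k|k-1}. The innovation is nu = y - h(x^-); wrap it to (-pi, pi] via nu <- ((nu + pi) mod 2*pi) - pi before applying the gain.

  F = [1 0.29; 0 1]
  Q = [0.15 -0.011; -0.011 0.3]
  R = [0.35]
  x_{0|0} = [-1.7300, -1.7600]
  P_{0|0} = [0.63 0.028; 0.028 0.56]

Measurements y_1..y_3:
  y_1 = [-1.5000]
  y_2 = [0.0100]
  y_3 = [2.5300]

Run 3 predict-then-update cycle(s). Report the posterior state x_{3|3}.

step 1: x^-=[-2.2404, -1.7600]  P^-=[0.8433 0.1794; 0.1794 0.8600]  H_jac=[0.2168 -0.2760]  S=[0.4337]  K=[0.3075; -0.4576]  nu=[0.9757]  x^+=[-1.9404, -2.2065]  P^+=[0.8023 0.2404; 0.2404 0.7692]
step 2: x^-=[-2.5803, -2.2065]  P^-=[1.1565 0.4525; 0.4525 1.0692]  H_jac=[0.1914 -0.2239]  S=[0.4072]  K=[0.2949; -0.3751]  nu=[2.4441]  x^+=[-1.8594, -3.1232]  P^+=[1.1211 0.4975; 0.4975 1.0119]
step 3: x^-=[-2.7652, -3.1232]  P^-=[1.6447 0.7800; 0.7800 1.3119]  H_jac=[0.1795 -0.1589]  S=[0.3916]  K=[0.4373; -0.1749]  nu=[-1.4577]  x^+=[-3.4027, -2.8684]  P^+=[1.5698 0.8099; 0.8099 1.2999]

x_post = [-3.4027, -2.8684]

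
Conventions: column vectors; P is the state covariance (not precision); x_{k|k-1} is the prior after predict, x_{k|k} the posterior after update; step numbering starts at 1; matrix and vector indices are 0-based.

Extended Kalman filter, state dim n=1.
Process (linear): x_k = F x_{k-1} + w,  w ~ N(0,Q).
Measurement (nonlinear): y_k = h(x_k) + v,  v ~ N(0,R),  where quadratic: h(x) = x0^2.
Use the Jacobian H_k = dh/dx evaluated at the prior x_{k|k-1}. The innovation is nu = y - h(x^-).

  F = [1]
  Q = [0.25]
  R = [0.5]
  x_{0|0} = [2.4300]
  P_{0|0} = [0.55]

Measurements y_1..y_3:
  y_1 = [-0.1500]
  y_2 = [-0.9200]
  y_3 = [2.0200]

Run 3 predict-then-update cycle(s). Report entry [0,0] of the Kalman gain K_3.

step 1: x^-=[2.4300]  P^-=[0.8000]  H_jac=[4.8600]  S=[19.3957]  K=[0.2005]  nu=[-6.0549]  x^+=[1.2163]  P^+=[0.0206]
step 2: x^-=[1.2163]  P^-=[0.2706]  H_jac=[2.4325]  S=[2.1013]  K=[0.3133]  nu=[-2.3993]  x^+=[0.4646]  P^+=[0.0644]
step 3: x^-=[0.4646]  P^-=[0.3144]  H_jac=[0.9292]  S=[0.7715]  K=[0.3787]  nu=[1.8041]  x^+=[1.1478]  P^+=[0.2038]

K[0,0] = 0.3787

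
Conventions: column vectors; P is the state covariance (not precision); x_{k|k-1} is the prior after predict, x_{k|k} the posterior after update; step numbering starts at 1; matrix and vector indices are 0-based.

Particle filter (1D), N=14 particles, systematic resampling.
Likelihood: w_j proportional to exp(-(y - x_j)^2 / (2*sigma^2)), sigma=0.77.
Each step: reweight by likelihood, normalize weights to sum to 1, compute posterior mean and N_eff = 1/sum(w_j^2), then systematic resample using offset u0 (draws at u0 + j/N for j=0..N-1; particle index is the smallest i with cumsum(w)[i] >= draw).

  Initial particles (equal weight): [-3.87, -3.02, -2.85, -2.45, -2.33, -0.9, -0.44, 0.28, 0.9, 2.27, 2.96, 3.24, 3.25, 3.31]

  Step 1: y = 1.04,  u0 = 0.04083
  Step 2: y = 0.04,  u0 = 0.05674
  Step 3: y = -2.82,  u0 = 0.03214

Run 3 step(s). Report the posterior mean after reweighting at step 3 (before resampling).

post_mean = -0.3054

step 1: w=[0.0000, 0.0000, 0.0000, 0.0000, 0.0000, 0.0193, 0.0727, 0.2835, 0.4538, 0.1288, 0.0206, 0.0078, 0.0075, 0.0060]  mean=0.8610  Neff=3.2353  idx=[6, 7, 7, 7, 7, 8, 8, 8, 8, 8, 8, 8, 9, 10]
step 2: w=[0.0980, 0.1134, 0.1134, 0.1134, 0.1134, 0.0638, 0.0638, 0.0638, 0.0638, 0.0638, 0.0638, 0.0638, 0.0018, 0.0001]  mean=0.4901  Neff=11.1703  idx=[0, 1, 1, 2, 3, 3, 4, 5, 6, 7, 8, 9, 10, 11]
step 3: w=[0.8180, 0.0294, 0.0294, 0.0294, 0.0294, 0.0294, 0.0294, 0.0008, 0.0008, 0.0008, 0.0008, 0.0008, 0.0008, 0.0008]  mean=-0.3054  Neff=1.4829  idx=[0, 0, 0, 0, 0, 0, 0, 0, 0, 0, 0, 0, 3, 5]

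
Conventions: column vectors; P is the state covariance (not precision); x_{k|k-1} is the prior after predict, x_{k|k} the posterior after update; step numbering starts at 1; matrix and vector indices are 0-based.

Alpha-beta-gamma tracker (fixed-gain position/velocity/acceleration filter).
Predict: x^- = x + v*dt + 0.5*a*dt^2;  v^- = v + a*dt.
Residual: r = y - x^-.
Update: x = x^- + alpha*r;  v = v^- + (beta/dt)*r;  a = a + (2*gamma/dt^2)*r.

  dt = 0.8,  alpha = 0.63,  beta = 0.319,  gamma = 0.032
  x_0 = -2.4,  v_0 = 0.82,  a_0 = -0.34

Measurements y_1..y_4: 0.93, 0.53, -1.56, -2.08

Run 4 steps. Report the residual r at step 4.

resid = -1.5305

step 1: x_pred=-1.8528  r=2.7828  x^+=-0.0996  v^+=1.6576  a^+=-0.0617
step 2: x_pred=1.2067  r=-0.6767  x^+=0.7804  v^+=1.3384  a^+=-0.1294
step 3: x_pred=1.8097  r=-3.3697  x^+=-0.3132  v^+=-0.1088  a^+=-0.4664
step 4: x_pred=-0.5495  r=-1.5305  x^+=-1.5137  v^+=-1.0922  a^+=-0.6194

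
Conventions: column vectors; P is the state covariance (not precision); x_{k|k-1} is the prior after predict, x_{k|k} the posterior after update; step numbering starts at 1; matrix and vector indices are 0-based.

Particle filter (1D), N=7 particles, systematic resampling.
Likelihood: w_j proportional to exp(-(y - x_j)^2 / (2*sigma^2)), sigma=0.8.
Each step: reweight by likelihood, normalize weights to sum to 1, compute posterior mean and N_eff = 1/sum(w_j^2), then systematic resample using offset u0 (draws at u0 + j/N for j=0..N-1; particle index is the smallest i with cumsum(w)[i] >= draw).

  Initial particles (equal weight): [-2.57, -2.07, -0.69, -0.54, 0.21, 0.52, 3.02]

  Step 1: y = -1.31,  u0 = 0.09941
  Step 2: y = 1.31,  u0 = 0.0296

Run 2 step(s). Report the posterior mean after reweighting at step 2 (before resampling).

step 1: w=[0.1142, 0.2514, 0.2923, 0.2484, 0.0649, 0.0288, 0.0000]  mean=-1.1210  Neff=4.3782  idx=[0, 1, 2, 2, 3, 3, 4]
step 2: w=[0.0000, 0.0002, 0.0715, 0.0715, 0.1123, 0.1123, 0.6323]  mean=-0.0876  Neff=2.2979  idx=[2, 4, 5, 6, 6, 6, 6]

post_mean = -0.0876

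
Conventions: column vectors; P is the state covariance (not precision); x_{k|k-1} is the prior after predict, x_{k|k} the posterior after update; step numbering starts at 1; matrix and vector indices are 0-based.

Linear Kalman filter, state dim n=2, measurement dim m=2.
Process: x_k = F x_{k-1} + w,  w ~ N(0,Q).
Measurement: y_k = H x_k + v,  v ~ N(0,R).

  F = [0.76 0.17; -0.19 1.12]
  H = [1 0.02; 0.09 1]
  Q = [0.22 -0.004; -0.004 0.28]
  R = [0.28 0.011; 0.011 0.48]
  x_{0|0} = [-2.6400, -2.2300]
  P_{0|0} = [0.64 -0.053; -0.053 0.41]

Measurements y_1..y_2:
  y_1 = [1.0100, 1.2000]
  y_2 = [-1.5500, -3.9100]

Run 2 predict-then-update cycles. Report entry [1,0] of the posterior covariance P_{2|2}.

P_post[1,0] = -0.0052

step 1: x^-=[-2.3855, -1.9960]  P^-=[0.5878 -0.0618; -0.0618 0.8400]  S=[0.8657 0.0188; 0.0188 1.3136]  K=[0.6780 -0.0165; -0.0658 0.6361]  nu=[3.4354, 3.4107]  x^+=[-0.1126, -0.0523]  P^+=[0.1900 -0.0175; -0.0175 0.3062]
step 2: x^-=[-0.0944, -0.0371]  P^-=[0.3341 0.0125; 0.0125 0.6784]  S=[0.6148 0.0672; 0.0672 1.1634]  K=[0.5432 0.0052; -0.0215 0.5854]  nu=[-1.4548, -3.8644]  x^+=[-0.9049, -2.2679]  P^+=[0.1522 -0.0052; -0.0052 0.2812]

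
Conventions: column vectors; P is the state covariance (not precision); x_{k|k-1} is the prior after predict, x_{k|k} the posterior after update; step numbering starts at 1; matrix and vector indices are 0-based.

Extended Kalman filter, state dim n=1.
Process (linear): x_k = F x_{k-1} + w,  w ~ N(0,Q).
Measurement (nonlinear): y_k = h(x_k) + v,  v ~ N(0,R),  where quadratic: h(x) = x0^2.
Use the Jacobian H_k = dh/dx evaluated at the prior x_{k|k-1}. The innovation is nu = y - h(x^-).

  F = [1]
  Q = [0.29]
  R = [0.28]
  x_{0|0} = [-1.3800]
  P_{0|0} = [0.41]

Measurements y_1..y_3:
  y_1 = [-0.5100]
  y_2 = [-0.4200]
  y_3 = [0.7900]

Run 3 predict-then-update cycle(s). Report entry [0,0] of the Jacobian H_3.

step 1: x^-=[-1.3800]  P^-=[0.7000]  H_jac=[-2.7600]  S=[5.6123]  K=[-0.3442]  nu=[-2.4144]  x^+=[-0.5489]  P^+=[0.0349]
step 2: x^-=[-0.5489]  P^-=[0.3249]  H_jac=[-1.0977]  S=[0.6715]  K=[-0.5311]  nu=[-0.7212]  x^+=[-0.1658]  P^+=[0.1355]
step 3: x^-=[-0.1658]  P^-=[0.4255]  H_jac=[-0.3316]  S=[0.3268]  K=[-0.4317]  nu=[0.7625]  x^+=[-0.4950]  P^+=[0.3646]

H_jac[0,0] = -0.3316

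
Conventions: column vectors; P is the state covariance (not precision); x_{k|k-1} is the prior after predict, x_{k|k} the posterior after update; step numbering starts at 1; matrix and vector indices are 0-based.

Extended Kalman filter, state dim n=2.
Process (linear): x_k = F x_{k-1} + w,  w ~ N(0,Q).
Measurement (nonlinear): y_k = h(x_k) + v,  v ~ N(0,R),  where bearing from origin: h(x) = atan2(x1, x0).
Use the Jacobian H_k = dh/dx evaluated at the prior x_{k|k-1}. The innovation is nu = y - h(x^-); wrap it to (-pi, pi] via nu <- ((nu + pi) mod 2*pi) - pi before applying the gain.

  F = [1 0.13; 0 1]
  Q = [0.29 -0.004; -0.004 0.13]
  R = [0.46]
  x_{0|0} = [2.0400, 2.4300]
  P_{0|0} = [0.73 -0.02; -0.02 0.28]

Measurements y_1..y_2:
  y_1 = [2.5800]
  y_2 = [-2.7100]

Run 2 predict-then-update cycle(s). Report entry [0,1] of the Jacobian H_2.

H_jac[0,1] = 0.1759

step 1: x^-=[2.3559, 2.4300]  P^-=[1.0195 0.0124; 0.0124 0.4100]  H_jac=[-0.2121 0.2057]  S=[0.5221]  K=[-0.4093; 0.1565]  nu=[1.7791]  x^+=[1.6277, 2.7084]  P^+=[0.9320 0.0458; 0.0458 0.3972]
step 2: x^-=[1.9797, 2.7084]  P^-=[1.2407 0.0935; 0.0935 0.5272]  H_jac=[-0.2406 0.1759]  S=[0.5402]  K=[-0.5222; 0.1300]  nu=[2.6336]  x^+=[0.6045, 3.0508]  P^+=[1.0934 0.1302; 0.1302 0.5181]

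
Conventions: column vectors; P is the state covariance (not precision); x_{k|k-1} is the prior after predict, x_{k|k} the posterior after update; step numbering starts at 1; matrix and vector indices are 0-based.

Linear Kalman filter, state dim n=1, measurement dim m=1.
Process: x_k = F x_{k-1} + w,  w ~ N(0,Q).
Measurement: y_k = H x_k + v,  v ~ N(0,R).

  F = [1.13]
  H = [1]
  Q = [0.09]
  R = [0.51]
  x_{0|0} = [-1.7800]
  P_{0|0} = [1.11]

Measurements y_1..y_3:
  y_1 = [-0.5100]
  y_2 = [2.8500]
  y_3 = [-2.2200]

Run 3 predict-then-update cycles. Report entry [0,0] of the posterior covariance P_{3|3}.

step 1: x^-=[-2.0114]  P^-=[1.5074]  S=[2.0174]  K=[0.7472]  nu=[1.5014]  x^+=[-0.8896]  P^+=[0.3811]
step 2: x^-=[-1.0052]  P^-=[0.5766]  S=[1.0866]  K=[0.5306]  nu=[3.8552]  x^+=[1.0405]  P^+=[0.2706]
step 3: x^-=[1.1758]  P^-=[0.4356]  S=[0.9456]  K=[0.4606]  nu=[-3.3958]  x^+=[-0.3884]  P^+=[0.2349]

P_post[0,0] = 0.2349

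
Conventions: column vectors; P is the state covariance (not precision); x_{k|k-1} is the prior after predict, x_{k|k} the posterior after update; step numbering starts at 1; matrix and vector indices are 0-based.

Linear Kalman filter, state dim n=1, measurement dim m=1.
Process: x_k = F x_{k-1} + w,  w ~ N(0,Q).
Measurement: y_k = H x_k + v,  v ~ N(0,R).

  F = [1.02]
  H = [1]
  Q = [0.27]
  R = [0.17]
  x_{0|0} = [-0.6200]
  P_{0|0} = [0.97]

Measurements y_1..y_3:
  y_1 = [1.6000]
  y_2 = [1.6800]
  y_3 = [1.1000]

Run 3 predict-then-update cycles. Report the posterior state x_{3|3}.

step 1: x^-=[-0.6324]  P^-=[1.2792]  S=[1.4492]  K=[0.8827]  nu=[2.2324]  x^+=[1.3381]  P^+=[0.1501]
step 2: x^-=[1.3649]  P^-=[0.4261]  S=[0.5961]  K=[0.7148]  nu=[0.3151]  x^+=[1.5901]  P^+=[0.1215]
step 3: x^-=[1.6219]  P^-=[0.3964]  S=[0.5664]  K=[0.6999]  nu=[-0.5219]  x^+=[1.2566]  P^+=[0.1190]

x_post = [1.2566]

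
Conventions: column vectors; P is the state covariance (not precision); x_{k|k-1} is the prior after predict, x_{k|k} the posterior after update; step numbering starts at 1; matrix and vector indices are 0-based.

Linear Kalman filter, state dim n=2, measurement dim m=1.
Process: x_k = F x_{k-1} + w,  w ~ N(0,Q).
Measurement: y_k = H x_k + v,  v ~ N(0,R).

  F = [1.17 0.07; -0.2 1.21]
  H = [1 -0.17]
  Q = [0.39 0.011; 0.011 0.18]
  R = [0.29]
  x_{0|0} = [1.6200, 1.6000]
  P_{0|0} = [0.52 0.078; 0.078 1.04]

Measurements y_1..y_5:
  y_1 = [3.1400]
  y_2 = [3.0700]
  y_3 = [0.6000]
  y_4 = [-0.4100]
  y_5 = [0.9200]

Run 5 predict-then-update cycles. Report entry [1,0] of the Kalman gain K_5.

step 1: x^-=[2.0074, 1.6120]  P^-=[1.1197 0.0867; 0.0867 1.6857]  S=[1.4289]  K=[0.7733; -0.1398]  nu=[1.4066]  x^+=[3.0951, 1.4153]  P^+=[0.2653 0.2413; 0.2413 1.6578]
step 2: x^-=[3.7204, 1.0935]  P^-=[0.8008 0.4275; 0.4275 2.5010]  S=[1.0177]  K=[0.7154; 0.0023]  nu=[-0.4645]  x^+=[3.3881, 1.0924]  P^+=[0.2799 0.4258; 0.4258 2.5010]
step 3: x^-=[4.0405, 0.6442]  P^-=[0.8551 0.7542; 0.7542 3.6468]  S=[0.9941]  K=[0.7312; 0.1351]  nu=[-3.3310]  x^+=[1.6048, 0.1942]  P^+=[0.3236 0.6560; 0.6560 3.6286]
step 4: x^-=[1.8912, -0.0860]  P^-=[0.9582 1.1622; 1.1622 5.1881]  S=[1.0030]  K=[0.7584; 0.2794]  nu=[-2.3158]  x^+=[0.1350, -0.7330]  P^+=[0.3814 0.9497; 0.9497 5.1098]
step 5: x^-=[0.1066, -0.9139]  P^-=[1.0927 1.6857; 1.6857 7.2168]  S=[1.0181]  K=[0.7918; 0.4507]  nu=[0.6580]  x^+=[0.6276, -0.6173]  P^+=[0.4544 1.3224; 1.3224 7.0100]

K[1,0] = 0.4507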